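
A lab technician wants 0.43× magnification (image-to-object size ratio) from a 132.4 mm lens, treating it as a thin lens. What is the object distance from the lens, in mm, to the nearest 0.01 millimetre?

440.31 mm

With m = dᵢ/dₒ and 1/f = 1/dₒ + 1/dᵢ, substituting dᵢ = m·dₒ gives 1/f = (1 + 1/m)/dₒ, hence dₒ = f·(1 + 1/m).
dₒ = 132.4 × (1 + 1/0.43) = 132.4 × 3.32558 ≈ 440.307 mm.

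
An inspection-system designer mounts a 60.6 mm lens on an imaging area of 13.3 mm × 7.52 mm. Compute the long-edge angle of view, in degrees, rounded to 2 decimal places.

Angle of view α = 2·arctan(w/2f) with w = 13.3 mm and f = 60.6 mm.
w/2f = 0.10974; arctan(0.10974) ≈ 6.2624°, so α ≈ 12.5247°.

12.52°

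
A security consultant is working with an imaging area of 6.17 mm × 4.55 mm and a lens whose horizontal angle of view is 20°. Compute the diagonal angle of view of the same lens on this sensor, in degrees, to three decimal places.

24.715°

From the horizontal AOV: f = 6.17 / (2·tan(10°)) = 6.17 / 0.35265 ≈ 17.4959 mm.
Sensor diagonal = √(6.17² + 4.55²) = √58.7714 ≈ 7.6663 mm.
Diagonal AOV = 2·arctan(7.6663 / (2 × 17.4959)) = 2·arctan(0.21909) ≈ 24.7150°.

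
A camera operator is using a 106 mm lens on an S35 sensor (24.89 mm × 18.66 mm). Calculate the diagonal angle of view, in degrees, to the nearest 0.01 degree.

Sensor diagonal = √(24.89² + 18.66²) = √967.7077 ≈ 31.1080 mm.
Angle of view α = 2·arctan(d/2f) with d = 31.1080 mm and f = 106 mm.
d/2f = 0.14674; arctan(0.14674) ≈ 8.3478°, so α ≈ 16.6955°.

16.70°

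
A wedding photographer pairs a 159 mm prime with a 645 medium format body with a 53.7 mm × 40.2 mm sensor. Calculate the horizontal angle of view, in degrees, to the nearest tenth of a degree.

19.2°

Angle of view α = 2·arctan(w/2f) with w = 53.7 mm and f = 159 mm.
w/2f = 0.16887; arctan(0.16887) ≈ 9.5850°, so α ≈ 19.1700°.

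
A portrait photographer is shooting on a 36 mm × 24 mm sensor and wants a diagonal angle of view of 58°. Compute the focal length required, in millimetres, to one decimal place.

Sensor diagonal = √(36² + 24²) = √1872.0000 ≈ 43.2666 mm.
From α = 2·arctan(d/2f) we get f = d / (2·tan(α/2)).
With d = 43.2666 mm and α/2 = 29°, tan(α/2) ≈ 0.55431, so f ≈ 43.2666 / 1.10862 ≈ 39.0275 mm.

39.0 mm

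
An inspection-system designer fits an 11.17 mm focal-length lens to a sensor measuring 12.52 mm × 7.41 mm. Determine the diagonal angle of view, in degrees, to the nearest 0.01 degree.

66.15°

Sensor diagonal = √(12.52² + 7.41²) = √211.6585 ≈ 14.5485 mm.
Angle of view α = 2·arctan(d/2f) with d = 14.5485 mm and f = 11.17 mm.
d/2f = 0.65123; arctan(0.65123) ≈ 33.0734°, so α ≈ 66.1468°.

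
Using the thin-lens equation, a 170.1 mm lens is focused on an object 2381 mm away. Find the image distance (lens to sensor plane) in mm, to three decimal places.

183.187 mm

1/dᵢ = 1/f − 1/dₒ = 1/170.1 − 1/2381 = 0.0054589 mm⁻¹.
dᵢ = 1/0.0054589 ≈ 183.1870 mm.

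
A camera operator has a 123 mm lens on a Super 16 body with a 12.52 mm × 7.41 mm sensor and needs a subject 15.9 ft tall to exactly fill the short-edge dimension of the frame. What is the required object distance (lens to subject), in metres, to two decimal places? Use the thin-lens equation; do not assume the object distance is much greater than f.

W: 15.9 ft × 304.8 mm/ft = 4846.32 mm.
Magnification m = h/W = dᵢ/dₒ; combined with 1/f = 1/dₒ + 1/dᵢ this gives dₒ = f·(1 + W/h).
dₒ = 123 mm × (1 + 4846.32/7.41) = 123 × 655.0243 ≈ 80567.985 mm = 80.568 m.

80.57 m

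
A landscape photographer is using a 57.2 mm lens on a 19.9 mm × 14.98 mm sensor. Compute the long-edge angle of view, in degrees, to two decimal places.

Angle of view α = 2·arctan(w/2f) with w = 19.9 mm and f = 57.2 mm.
w/2f = 0.17395; arctan(0.17395) ≈ 9.8679°, so α ≈ 19.7358°.

19.74°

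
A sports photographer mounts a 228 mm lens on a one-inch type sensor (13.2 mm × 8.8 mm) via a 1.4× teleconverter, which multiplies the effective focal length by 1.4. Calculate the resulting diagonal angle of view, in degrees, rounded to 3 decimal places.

2.847°

Effective focal length f = 228 × 1.4 = 319.2 mm.
Sensor diagonal = √(13.2² + 8.8²) = √251.6800 ≈ 15.8644 mm.
α = 2·arctan(15.864 / (2 × 319.2)) = 2·arctan(0.02485) ≈ 2.8470°.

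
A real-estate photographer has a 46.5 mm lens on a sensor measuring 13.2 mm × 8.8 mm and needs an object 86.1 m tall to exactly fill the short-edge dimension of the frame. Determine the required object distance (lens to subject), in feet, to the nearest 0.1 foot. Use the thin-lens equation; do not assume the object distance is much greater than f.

W: 86.1 m = 86100 mm.
Magnification m = h/W = dᵢ/dₒ; combined with 1/f = 1/dₒ + 1/dᵢ this gives dₒ = f·(1 + W/h).
dₒ = 46.5 mm × (1 + 86100/8.8) = 46.5 × 9785.0909 ≈ 455006.727 mm = 455006.727/304.8 ft = 1492.8 ft.

1492.8 ft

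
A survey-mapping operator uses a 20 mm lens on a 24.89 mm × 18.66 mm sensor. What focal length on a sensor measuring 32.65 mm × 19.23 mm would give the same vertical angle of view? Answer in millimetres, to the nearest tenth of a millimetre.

20.6 mm

Equal angle of view means equal height/f ratio, so f₂ = f₁ · (height₂/height₁) = 20 × 19.23/18.66.
f₂ = 20 × 1.03055 ≈ 20.611 mm.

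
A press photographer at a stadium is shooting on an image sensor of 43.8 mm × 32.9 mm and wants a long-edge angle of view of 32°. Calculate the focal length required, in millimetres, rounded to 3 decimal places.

76.374 mm

From α = 2·arctan(w/2f) we get f = w / (2·tan(α/2)).
With w = 43.8 mm and α/2 = 16°, tan(α/2) ≈ 0.28675, so f ≈ 43.8 / 0.57349 ≈ 76.3744 mm.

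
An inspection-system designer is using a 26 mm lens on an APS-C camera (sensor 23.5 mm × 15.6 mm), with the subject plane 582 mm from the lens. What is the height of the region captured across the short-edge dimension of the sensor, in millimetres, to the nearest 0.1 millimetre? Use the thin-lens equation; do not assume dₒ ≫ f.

333.6 mm

Similar triangles through the lens centre give W/dₒ = h/dᵢ; with 1/f = 1/dₒ + 1/dᵢ this gives W = h·(dₒ − f)/f.
W = 15.6 mm × (582 − 26) / 26 = 15.6 × 21.3846 ≈ 333.600 mm.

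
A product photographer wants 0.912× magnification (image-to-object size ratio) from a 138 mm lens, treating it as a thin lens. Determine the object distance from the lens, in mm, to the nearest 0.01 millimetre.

289.32 mm

With m = dᵢ/dₒ and 1/f = 1/dₒ + 1/dᵢ, substituting dᵢ = m·dₒ gives 1/f = (1 + 1/m)/dₒ, hence dₒ = f·(1 + 1/m).
dₒ = 138 × (1 + 1/0.912) = 138 × 2.09649 ≈ 289.316 mm.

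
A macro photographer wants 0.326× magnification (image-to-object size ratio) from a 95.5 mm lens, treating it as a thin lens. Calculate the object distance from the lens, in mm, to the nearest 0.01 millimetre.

388.44 mm

With m = dᵢ/dₒ and 1/f = 1/dₒ + 1/dᵢ, substituting dᵢ = m·dₒ gives 1/f = (1 + 1/m)/dₒ, hence dₒ = f·(1 + 1/m).
dₒ = 95.5 × (1 + 1/0.326) = 95.5 × 4.06748 ≈ 388.445 mm.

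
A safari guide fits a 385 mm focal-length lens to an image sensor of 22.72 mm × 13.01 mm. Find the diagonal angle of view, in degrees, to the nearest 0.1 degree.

3.9°

Sensor diagonal = √(22.72² + 13.01²) = √685.4585 ≈ 26.1813 mm.
Angle of view α = 2·arctan(d/2f) with d = 26.1813 mm and f = 385 mm.
d/2f = 0.03400; arctan(0.03400) ≈ 1.9474°, so α ≈ 3.8948°.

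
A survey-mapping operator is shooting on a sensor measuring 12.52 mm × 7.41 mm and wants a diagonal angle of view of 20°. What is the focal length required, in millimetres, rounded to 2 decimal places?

41.25 mm

Sensor diagonal = √(12.52² + 7.41²) = √211.6585 ≈ 14.5485 mm.
From α = 2·arctan(d/2f) we get f = d / (2·tan(α/2)).
With d = 14.5485 mm and α/2 = 10°, tan(α/2) ≈ 0.17633, so f ≈ 14.5485 / 0.35265 ≈ 41.2543 mm.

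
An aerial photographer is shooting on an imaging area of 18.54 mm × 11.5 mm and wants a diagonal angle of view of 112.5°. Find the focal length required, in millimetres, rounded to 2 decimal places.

7.29 mm

Sensor diagonal = √(18.54² + 11.5²) = √475.9816 ≈ 21.8170 mm.
From α = 2·arctan(d/2f) we get f = d / (2·tan(α/2)).
With d = 21.8170 mm and α/2 = 56.25°, tan(α/2) ≈ 1.49661, so f ≈ 21.8170 / 2.99321 ≈ 7.2888 mm.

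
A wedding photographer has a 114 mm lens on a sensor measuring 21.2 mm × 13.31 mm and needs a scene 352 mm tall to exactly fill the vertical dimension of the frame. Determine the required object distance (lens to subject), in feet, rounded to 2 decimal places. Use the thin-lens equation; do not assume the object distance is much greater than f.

Magnification m = h/W = dᵢ/dₒ; combined with 1/f = 1/dₒ + 1/dᵢ this gives dₒ = f·(1 + W/h).
dₒ = 114 mm × (1 + 352/13.31) = 114 × 27.4463 ≈ 3128.876 mm = 3128.876/304.8 ft = 10.2653 ft.

10.27 ft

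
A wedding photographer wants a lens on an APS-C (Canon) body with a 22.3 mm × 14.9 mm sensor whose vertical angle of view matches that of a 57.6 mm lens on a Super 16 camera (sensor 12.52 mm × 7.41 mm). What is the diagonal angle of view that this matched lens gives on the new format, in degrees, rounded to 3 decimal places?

Equal vertical AOV ⇒ f₂ = f₁ · 14.9/7.41 = 57.6 × 2.01080 ≈ 115.8219 mm.
Sensor diagonal = √(22.3² + 14.9²) = √719.3000 ≈ 26.8198 mm.
Diagonal AOV on the new format = 2·arctan(26.8198 / (2 × 115.8219)) = 2·arctan(0.11578) ≈ 13.2086°.

13.209°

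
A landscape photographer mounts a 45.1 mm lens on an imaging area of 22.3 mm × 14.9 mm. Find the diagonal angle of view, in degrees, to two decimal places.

33.12°

Sensor diagonal = √(22.3² + 14.9²) = √719.3000 ≈ 26.8198 mm.
Angle of view α = 2·arctan(d/2f) with d = 26.8198 mm and f = 45.1 mm.
d/2f = 0.29734; arctan(0.29734) ≈ 16.5591°, so α ≈ 33.1183°.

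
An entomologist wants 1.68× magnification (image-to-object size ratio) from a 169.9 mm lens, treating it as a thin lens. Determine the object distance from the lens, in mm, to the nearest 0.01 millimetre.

With m = dᵢ/dₒ and 1/f = 1/dₒ + 1/dᵢ, substituting dᵢ = m·dₒ gives 1/f = (1 + 1/m)/dₒ, hence dₒ = f·(1 + 1/m).
dₒ = 169.9 × (1 + 1/1.68) = 169.9 × 1.59524 ≈ 271.031 mm.

271.03 mm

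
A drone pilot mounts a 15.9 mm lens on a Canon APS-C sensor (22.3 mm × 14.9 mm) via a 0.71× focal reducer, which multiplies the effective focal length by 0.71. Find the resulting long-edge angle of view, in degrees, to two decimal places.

89.29°

Effective focal length f = 15.9 × 0.71 = 11.289 mm.
α = 2·arctan(22.3 / (2 × 11.289)) = 2·arctan(0.98769) ≈ 89.2902°.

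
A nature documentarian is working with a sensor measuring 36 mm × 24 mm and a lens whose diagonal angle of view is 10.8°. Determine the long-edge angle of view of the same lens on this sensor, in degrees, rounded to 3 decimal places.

Sensor diagonal = √(36² + 24²) = √1872.0000 ≈ 43.2666 mm.
From the diagonal AOV: f = 43.2666 / (2·tan(5.4°)) = 43.2666 / 0.18906 ≈ 228.8565 mm.
Long-edge AOV = 2·arctan(36 / (2 × 228.8565)) = 2·arctan(0.07865) ≈ 8.9943°.

8.994°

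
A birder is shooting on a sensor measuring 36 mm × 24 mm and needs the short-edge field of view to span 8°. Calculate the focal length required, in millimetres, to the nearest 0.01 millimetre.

From α = 2·arctan(h/2f) we get f = h / (2·tan(α/2)).
With h = 24 mm and α/2 = 4°, tan(α/2) ≈ 0.06993, so f ≈ 24 / 0.13985 ≈ 171.6080 mm.

171.61 mm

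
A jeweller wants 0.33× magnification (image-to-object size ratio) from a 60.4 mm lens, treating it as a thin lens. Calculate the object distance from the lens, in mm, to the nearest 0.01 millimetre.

243.43 mm

With m = dᵢ/dₒ and 1/f = 1/dₒ + 1/dᵢ, substituting dᵢ = m·dₒ gives 1/f = (1 + 1/m)/dₒ, hence dₒ = f·(1 + 1/m).
dₒ = 60.4 × (1 + 1/0.33) = 60.4 × 4.03030 ≈ 243.430 mm.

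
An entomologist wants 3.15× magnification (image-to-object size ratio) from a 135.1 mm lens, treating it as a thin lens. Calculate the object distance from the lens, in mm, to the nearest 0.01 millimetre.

With m = dᵢ/dₒ and 1/f = 1/dₒ + 1/dᵢ, substituting dᵢ = m·dₒ gives 1/f = (1 + 1/m)/dₒ, hence dₒ = f·(1 + 1/m).
dₒ = 135.1 × (1 + 1/3.15) = 135.1 × 1.31746 ≈ 177.989 mm.

177.99 mm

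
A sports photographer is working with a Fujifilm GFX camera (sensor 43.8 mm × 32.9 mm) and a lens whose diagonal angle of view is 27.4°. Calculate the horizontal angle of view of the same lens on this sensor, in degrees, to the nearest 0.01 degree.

Sensor diagonal = √(43.8² + 32.9²) = √3000.8500 ≈ 54.7800 mm.
From the diagonal AOV: f = 54.7800 / (2·tan(13.7°)) = 54.7800 / 0.48755 ≈ 112.3583 mm.
Horizontal AOV = 2·arctan(43.8 / (2 × 112.3583)) = 2·arctan(0.19491) ≈ 22.0587°.

22.06°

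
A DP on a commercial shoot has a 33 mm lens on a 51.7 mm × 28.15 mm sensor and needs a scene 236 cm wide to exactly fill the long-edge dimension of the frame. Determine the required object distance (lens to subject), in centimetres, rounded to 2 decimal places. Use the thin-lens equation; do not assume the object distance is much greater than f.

W: 236 cm = 2360 mm.
Magnification m = w/W = dᵢ/dₒ; combined with 1/f = 1/dₒ + 1/dᵢ this gives dₒ = f·(1 + W/w).
dₒ = 33 mm × (1 + 2360/51.7) = 33 × 46.6480 ≈ 1539.383 mm = 153.938 cm.

153.94 cm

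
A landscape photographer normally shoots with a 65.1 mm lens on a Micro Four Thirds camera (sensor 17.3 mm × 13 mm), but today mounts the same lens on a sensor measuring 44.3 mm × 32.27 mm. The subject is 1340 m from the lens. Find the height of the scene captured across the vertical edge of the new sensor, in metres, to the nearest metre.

664 m

The focal length stays 65.1 mm; the relevant sensor dimension is now h = 32.27 mm. Object distance dₒ = 1340 m = 1.34e+06 mm.
Thin-lens field height W = h·(dₒ − f)/f = 32.27 × (1.34e+06 − 65.1)/65.1 ≈ 664204.289 mm = 664.204 m.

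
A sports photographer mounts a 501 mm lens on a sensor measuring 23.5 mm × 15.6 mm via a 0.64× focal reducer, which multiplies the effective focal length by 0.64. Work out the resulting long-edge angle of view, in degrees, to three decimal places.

Effective focal length f = 501 × 0.64 = 320.64 mm.
α = 2·arctan(23.5 / (2 × 320.64)) = 2·arctan(0.03665) ≈ 4.1974°.

4.197°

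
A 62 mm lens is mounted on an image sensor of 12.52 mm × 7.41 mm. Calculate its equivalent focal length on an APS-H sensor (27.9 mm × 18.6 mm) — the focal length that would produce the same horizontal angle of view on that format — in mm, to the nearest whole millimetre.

138 mm

Equal angle of view means equal width/f ratio, so f₂ = f₁ · (width₂/width₁) = 62 × 27.9/12.52.
f₂ = 62 × 2.22843 ≈ 138.163 mm.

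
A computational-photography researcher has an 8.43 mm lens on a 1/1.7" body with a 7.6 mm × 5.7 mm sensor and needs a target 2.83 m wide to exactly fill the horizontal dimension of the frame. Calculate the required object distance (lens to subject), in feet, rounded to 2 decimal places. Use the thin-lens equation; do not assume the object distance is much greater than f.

W: 2.83 m = 2830 mm.
Magnification m = w/W = dᵢ/dₒ; combined with 1/f = 1/dₒ + 1/dᵢ this gives dₒ = f·(1 + W/w).
dₒ = 8.43 mm × (1 + 2830/7.6) = 8.43 × 373.3684 ≈ 3147.496 mm = 3147.496/304.8 ft = 10.3264 ft.

10.33 ft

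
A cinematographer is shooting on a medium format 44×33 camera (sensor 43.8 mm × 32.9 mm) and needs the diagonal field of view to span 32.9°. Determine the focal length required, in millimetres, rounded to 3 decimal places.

92.764 mm

Sensor diagonal = √(43.8² + 32.9²) = √3000.8500 ≈ 54.7800 mm.
From α = 2·arctan(d/2f) we get f = d / (2·tan(α/2)).
With d = 54.7800 mm and α/2 = 16.45°, tan(α/2) ≈ 0.29526, so f ≈ 54.7800 / 0.59053 ≈ 92.7643 mm.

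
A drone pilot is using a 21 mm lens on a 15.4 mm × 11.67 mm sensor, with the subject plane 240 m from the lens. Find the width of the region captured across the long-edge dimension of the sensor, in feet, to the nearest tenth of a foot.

dₒ: 240 m = 240000 mm.
Similar triangles through the lens centre give W/dₒ = w/dᵢ; with 1/f = 1/dₒ + 1/dᵢ this gives W = w·(dₒ − f)/f.
W = 15.4 mm × (240000 − 21) / 21 = 15.4 × 11427.5714 ≈ 175984.600 mm = 175984.600/304.8 ft = 577.377 ft.

577.4 ft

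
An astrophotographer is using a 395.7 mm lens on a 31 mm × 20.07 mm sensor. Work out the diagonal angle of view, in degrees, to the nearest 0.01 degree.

Sensor diagonal = √(31² + 20.07²) = √1363.8049 ≈ 36.9297 mm.
Angle of view α = 2·arctan(d/2f) with d = 36.9297 mm and f = 395.7 mm.
d/2f = 0.04666; arctan(0.04666) ≈ 2.6717°, so α ≈ 5.3434°.

5.34°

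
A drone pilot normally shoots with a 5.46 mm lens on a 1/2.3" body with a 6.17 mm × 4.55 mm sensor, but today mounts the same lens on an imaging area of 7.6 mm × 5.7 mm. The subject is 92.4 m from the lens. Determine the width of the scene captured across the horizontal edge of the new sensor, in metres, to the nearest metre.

The focal length stays 5.46 mm; the relevant sensor dimension is now w = 7.6 mm. Object distance dₒ = 92.4 m = 92400 mm.
Thin-lens field width W = w·(dₒ − f)/f = 7.6 × (92400 − 5.46)/5.46 ≈ 128607.785 mm = 128.608 m.

129 m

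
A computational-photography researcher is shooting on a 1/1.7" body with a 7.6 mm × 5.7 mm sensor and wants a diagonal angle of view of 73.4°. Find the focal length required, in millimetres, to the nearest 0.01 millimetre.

Sensor diagonal = √(7.6² + 5.7²) = √90.2500 ≈ 9.5000 mm.
From α = 2·arctan(d/2f) we get f = d / (2·tan(α/2)).
With d = 9.5000 mm and α/2 = 36.7°, tan(α/2) ≈ 0.74538, so f ≈ 9.5000 / 1.49075 ≈ 6.3726 mm.

6.37 mm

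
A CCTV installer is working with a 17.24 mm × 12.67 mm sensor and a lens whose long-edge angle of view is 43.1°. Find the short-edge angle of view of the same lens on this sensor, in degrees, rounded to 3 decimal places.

From the long-edge AOV: f = 17.24 / (2·tan(21.55°)) = 17.24 / 0.78984 ≈ 21.8273 mm.
Short-edge AOV = 2·arctan(12.67 / (2 × 21.8273)) = 2·arctan(0.29023) ≈ 32.3690°.

32.369°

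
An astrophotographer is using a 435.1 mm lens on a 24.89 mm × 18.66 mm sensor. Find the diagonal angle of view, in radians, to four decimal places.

Sensor diagonal = √(24.89² + 18.66²) = √967.7077 ≈ 31.1080 mm.
Angle of view α = 2·arctan(d/2f) with d = 31.1080 mm and f = 435.1 mm.
d/2f = 0.03575; arctan(0.03575) ≈ 0.0357 rad, so α ≈ 0.0715 rad.

0.0715 rad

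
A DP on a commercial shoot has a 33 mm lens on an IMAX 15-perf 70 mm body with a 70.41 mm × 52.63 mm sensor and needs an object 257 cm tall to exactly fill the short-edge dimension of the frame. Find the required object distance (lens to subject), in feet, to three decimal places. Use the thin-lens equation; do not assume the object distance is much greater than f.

W: 257 cm = 2570 mm.
Magnification m = h/W = dᵢ/dₒ; combined with 1/f = 1/dₒ + 1/dᵢ this gives dₒ = f·(1 + W/h).
dₒ = 33 mm × (1 + 2570/52.63) = 33 × 49.8315 ≈ 1644.438 mm = 1644.438/304.8 ft = 5.39514 ft.

5.395 ft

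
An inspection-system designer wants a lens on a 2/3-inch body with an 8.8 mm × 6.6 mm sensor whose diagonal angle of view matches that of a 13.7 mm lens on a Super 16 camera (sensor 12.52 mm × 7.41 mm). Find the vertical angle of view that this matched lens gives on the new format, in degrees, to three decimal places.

Sensor diagonal = √(12.52² + 7.41²) = √211.6585 ≈ 14.5485 mm.
Sensor diagonal = √(8.8² + 6.6²) = √121.0000 ≈ 11.0000 mm.
Equal diagonal AOV ⇒ f₂ = f₁ · 11.0000/14.5485 = 13.7 × 0.75609 ≈ 10.3585 mm.
Vertical AOV on the new format = 2·arctan(6.6 / (2 × 10.3585)) = 2·arctan(0.31858) ≈ 35.3417°.

35.342°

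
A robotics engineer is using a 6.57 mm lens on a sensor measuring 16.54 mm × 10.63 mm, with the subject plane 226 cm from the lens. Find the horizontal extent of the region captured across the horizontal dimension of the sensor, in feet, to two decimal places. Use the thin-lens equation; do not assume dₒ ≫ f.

18.61 ft

dₒ: 226 cm = 2260 mm.
Similar triangles through the lens centre give W/dₒ = w/dᵢ; with 1/f = 1/dₒ + 1/dᵢ this gives W = w·(dₒ − f)/f.
W = 16.54 mm × (2260 − 6.57) / 6.57 = 16.54 × 342.9878 ≈ 5673.019 mm = 5673.019/304.8 ft = 18.6123 ft.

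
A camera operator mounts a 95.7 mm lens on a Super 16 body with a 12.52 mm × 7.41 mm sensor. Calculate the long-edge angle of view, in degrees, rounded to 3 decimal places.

7.485°

Angle of view α = 2·arctan(w/2f) with w = 12.52 mm and f = 95.7 mm.
w/2f = 0.06541; arctan(0.06541) ≈ 3.7425°, so α ≈ 7.4851°.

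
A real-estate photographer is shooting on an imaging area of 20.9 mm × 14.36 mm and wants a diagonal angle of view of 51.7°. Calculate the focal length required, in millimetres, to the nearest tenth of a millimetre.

Sensor diagonal = √(20.9² + 14.36²) = √643.0196 ≈ 25.3578 mm.
From α = 2·arctan(d/2f) we get f = d / (2·tan(α/2)).
With d = 25.3578 mm and α/2 = 25.85°, tan(α/2) ≈ 0.48450, so f ≈ 25.3578 / 0.96899 ≈ 26.1693 mm.

26.2 mm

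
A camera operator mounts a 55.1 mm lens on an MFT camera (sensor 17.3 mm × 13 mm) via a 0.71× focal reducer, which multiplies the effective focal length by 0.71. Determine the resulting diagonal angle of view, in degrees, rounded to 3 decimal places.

Effective focal length f = 55.1 × 0.71 = 39.121 mm.
Sensor diagonal = √(17.3² + 13²) = √468.2900 ≈ 21.6400 mm.
α = 2·arctan(21.640 / (2 × 39.121)) = 2·arctan(0.27658) ≈ 30.9205°.

30.921°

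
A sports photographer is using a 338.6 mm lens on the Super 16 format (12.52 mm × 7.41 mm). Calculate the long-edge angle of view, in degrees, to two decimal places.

Angle of view α = 2·arctan(w/2f) with w = 12.52 mm and f = 338.6 mm.
w/2f = 0.01849; arctan(0.01849) ≈ 1.0592°, so α ≈ 2.1183°.

2.12°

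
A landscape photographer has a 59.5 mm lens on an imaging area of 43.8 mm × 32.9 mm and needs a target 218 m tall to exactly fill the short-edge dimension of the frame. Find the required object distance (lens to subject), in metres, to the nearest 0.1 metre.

W: 218 m = 218000 mm.
Magnification m = h/W = dᵢ/dₒ; combined with 1/f = 1/dₒ + 1/dᵢ this gives dₒ = f·(1 + W/h).
dₒ = 59.5 mm × (1 + 218000/32.9) = 59.5 × 6627.1398 ≈ 394314.819 mm = 394.315 m.

394.3 m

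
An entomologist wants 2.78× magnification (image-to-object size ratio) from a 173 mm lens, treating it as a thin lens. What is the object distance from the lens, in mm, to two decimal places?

With m = dᵢ/dₒ and 1/f = 1/dₒ + 1/dᵢ, substituting dᵢ = m·dₒ gives 1/f = (1 + 1/m)/dₒ, hence dₒ = f·(1 + 1/m).
dₒ = 173 × (1 + 1/2.78) = 173 × 1.35971 ≈ 235.230 mm.

235.23 mm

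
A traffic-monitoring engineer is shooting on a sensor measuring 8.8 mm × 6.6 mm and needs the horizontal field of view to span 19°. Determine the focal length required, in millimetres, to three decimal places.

26.293 mm

From α = 2·arctan(w/2f) we get f = w / (2·tan(α/2)).
With w = 8.8 mm and α/2 = 9.5°, tan(α/2) ≈ 0.16734, so f ≈ 8.8 / 0.33469 ≈ 26.2934 mm.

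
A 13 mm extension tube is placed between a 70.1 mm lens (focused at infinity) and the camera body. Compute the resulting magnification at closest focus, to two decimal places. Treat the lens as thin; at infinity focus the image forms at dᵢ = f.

0.19×

The tube moves the image plane from f to f + e, so dᵢ = 70.1 + 13 = 83.1 mm. Focus is achieved when 1/f = 1/dₒ + 1/dᵢ, giving dₒ = 1/(1/f − 1/(f+e)).
Magnification m = dᵢ/dₒ = (f+e)·(1/f − 1/(f+e)) = e/f = 13/70.1 ≈ 0.1854.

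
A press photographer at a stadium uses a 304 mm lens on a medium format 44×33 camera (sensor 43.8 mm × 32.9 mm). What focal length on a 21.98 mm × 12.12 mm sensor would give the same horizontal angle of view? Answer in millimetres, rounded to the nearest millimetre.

153 mm

Equal angle of view means equal width/f ratio, so f₂ = f₁ · (width₂/width₁) = 304 × 21.98/43.8.
f₂ = 304 × 0.50183 ≈ 152.555 mm.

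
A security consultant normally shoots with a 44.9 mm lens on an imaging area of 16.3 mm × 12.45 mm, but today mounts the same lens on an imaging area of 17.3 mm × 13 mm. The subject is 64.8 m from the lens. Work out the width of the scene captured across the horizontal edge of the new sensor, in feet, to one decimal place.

The focal length stays 44.9 mm; the relevant sensor dimension is now w = 17.3 mm. Object distance dₒ = 64.8 m = 64800 mm.
Thin-lens field width W = w·(dₒ − f)/f = 17.3 × (64800 − 44.9)/44.9 ≈ 24950.183 mm = 24950.183/304.8 ft = 81.8576 ft.

81.9 ft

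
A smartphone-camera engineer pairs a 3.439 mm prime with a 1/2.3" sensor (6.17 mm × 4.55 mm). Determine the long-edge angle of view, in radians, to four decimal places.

1.4624 rad

Angle of view α = 2·arctan(w/2f) with w = 6.17 mm and f = 3.439 mm.
w/2f = 0.89706; arctan(0.89706) ≈ 0.7312 rad, so α ≈ 1.4624 rad.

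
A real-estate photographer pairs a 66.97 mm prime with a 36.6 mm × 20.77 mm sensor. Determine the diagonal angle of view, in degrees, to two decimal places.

Sensor diagonal = √(36.6² + 20.77²) = √1770.9529 ≈ 42.0827 mm.
Angle of view α = 2·arctan(d/2f) with d = 42.0827 mm and f = 66.97 mm.
d/2f = 0.31419; arctan(0.31419) ≈ 17.4422°, so α ≈ 34.8845°.

34.88°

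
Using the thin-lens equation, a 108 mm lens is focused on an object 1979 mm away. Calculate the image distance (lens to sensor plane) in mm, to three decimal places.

114.234 mm

1/dᵢ = 1/f − 1/dₒ = 1/108 − 1/1979 = 0.0087540 mm⁻¹.
dᵢ = 1/0.0087540 ≈ 114.2341 mm.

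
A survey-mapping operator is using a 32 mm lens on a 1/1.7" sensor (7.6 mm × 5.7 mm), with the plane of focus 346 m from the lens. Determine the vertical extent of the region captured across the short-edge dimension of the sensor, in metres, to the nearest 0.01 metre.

dₒ: 346 m = 346000 mm.
Similar triangles through the lens centre give W/dₒ = h/dᵢ; with 1/f = 1/dₒ + 1/dᵢ this gives W = h·(dₒ − f)/f.
W = 5.7 mm × (346000 − 32) / 32 = 5.7 × 10811.5000 ≈ 61625.550 mm = 61.6256 m.

61.63 m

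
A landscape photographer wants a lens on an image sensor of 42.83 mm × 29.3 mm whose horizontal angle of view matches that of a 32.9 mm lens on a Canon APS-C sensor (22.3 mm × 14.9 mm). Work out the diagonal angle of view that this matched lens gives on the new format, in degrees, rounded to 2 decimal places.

Equal horizontal AOV ⇒ f₂ = f₁ · 42.83/22.3 = 32.9 × 1.92063 ≈ 63.1887 mm.
Sensor diagonal = √(42.83² + 29.3²) = √2692.8989 ≈ 51.8931 mm.
Diagonal AOV on the new format = 2·arctan(51.8931 / (2 × 63.1887)) = 2·arctan(0.41062) ≈ 44.6481°.

44.65°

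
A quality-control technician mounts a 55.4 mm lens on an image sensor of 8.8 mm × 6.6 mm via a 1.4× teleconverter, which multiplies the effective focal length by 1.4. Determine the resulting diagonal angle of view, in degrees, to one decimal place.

Effective focal length f = 55.4 × 1.4 = 77.56 mm.
Sensor diagonal = √(8.8² + 6.6²) = √121.0000 ≈ 11.0000 mm.
α = 2·arctan(11.000 / (2 × 77.56)) = 2·arctan(0.07091) ≈ 8.1124°.

8.1°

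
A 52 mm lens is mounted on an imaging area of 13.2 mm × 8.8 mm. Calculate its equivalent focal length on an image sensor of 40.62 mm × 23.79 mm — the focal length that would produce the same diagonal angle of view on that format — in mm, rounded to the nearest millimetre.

Sensor diagonal = √(13.2² + 8.8²) = √251.6800 ≈ 15.8644 mm.
Sensor diagonal = √(40.62² + 23.79²) = √2215.9485 ≈ 47.0739 mm.
Equal angle of view means equal diagonal/f ratio, so f₂ = f₁ · (diagonal₂/diagonal₁) = 52 × 47.0739/15.8644.
f₂ = 52 × 2.96726 ≈ 154.297 mm.

154 mm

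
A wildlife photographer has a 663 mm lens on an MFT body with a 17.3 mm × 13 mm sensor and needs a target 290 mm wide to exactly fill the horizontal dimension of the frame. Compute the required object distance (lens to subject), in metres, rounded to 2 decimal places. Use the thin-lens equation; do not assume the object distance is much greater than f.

11.78 m

Magnification m = w/W = dᵢ/dₒ; combined with 1/f = 1/dₒ + 1/dᵢ this gives dₒ = f·(1 + W/w).
dₒ = 663 mm × (1 + 290/17.3) = 663 × 17.7630 ≈ 11776.873 mm = 11.7769 m.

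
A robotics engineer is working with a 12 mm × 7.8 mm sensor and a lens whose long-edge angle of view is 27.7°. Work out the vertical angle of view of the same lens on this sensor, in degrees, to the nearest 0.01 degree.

From the long-edge AOV: f = 12 / (2·tan(13.85°)) = 12 / 0.49310 ≈ 24.3359 mm.
Vertical AOV = 2·arctan(7.8 / (2 × 24.3359)) = 2·arctan(0.16026) ≈ 18.2093°.

18.21°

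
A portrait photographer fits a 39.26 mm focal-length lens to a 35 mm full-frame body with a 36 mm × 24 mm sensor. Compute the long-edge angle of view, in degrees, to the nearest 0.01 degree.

Angle of view α = 2·arctan(w/2f) with w = 36 mm and f = 39.26 mm.
w/2f = 0.45848; arctan(0.45848) ≈ 24.6306°, so α ≈ 49.2612°.

49.26°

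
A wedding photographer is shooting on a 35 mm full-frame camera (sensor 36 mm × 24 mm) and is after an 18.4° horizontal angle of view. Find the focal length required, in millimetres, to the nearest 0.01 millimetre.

From α = 2·arctan(w/2f) we get f = w / (2·tan(α/2)).
With w = 36 mm and α/2 = 9.2°, tan(α/2) ≈ 0.16196, so f ≈ 36 / 0.32393 ≈ 111.1354 mm.

111.14 mm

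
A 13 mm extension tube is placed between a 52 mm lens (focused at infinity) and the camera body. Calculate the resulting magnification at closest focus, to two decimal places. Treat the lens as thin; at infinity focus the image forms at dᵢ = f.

0.25×

The tube moves the image plane from f to f + e, so dᵢ = 52 + 13 = 65 mm. Focus is achieved when 1/f = 1/dₒ + 1/dᵢ, giving dₒ = 1/(1/f − 1/(f+e)).
Magnification m = dᵢ/dₒ = (f+e)·(1/f − 1/(f+e)) = e/f = 13/52 ≈ 0.2500.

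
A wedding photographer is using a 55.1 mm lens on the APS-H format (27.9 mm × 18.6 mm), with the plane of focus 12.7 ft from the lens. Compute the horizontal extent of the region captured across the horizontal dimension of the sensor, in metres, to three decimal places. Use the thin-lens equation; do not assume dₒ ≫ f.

1.932 m

dₒ: 12.7 ft × 304.8 mm/ft = 3870.96 mm.
Similar triangles through the lens centre give W/dₒ = w/dᵢ; with 1/f = 1/dₒ + 1/dᵢ this gives W = w·(dₒ − f)/f.
W = 27.9 mm × (3870.96 − 55.1) / 55.1 = 27.9 × 69.2534 ≈ 1932.169 mm = 1.93217 m.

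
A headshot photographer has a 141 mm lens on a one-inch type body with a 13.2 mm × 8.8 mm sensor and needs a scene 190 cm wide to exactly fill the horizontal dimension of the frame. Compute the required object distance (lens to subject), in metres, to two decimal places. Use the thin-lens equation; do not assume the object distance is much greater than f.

W: 190 cm = 1900 mm.
Magnification m = w/W = dᵢ/dₒ; combined with 1/f = 1/dₒ + 1/dᵢ this gives dₒ = f·(1 + W/w).
dₒ = 141 mm × (1 + 1900/13.2) = 141 × 144.9394 ≈ 20436.455 mm = 20.4365 m.

20.44 m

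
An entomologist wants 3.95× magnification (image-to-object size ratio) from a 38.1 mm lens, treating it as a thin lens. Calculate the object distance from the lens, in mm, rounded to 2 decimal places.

With m = dᵢ/dₒ and 1/f = 1/dₒ + 1/dᵢ, substituting dᵢ = m·dₒ gives 1/f = (1 + 1/m)/dₒ, hence dₒ = f·(1 + 1/m).
dₒ = 38.1 × (1 + 1/3.95) = 38.1 × 1.25316 ≈ 47.746 mm.

47.75 mm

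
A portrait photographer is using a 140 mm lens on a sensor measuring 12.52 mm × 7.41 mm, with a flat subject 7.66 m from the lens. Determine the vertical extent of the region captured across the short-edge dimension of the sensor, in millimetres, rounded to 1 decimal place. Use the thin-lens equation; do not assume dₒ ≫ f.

dₒ: 7.66 m = 7660 mm.
Similar triangles through the lens centre give W/dₒ = h/dᵢ; with 1/f = 1/dₒ + 1/dᵢ this gives W = h·(dₒ − f)/f.
W = 7.41 mm × (7660 − 140) / 140 = 7.41 × 53.7143 ≈ 398.023 mm.

398.0 mm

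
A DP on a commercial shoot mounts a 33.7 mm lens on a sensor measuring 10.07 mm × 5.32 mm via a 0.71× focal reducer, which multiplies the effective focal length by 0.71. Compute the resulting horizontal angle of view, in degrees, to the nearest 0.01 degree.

23.77°

Effective focal length f = 33.7 × 0.71 = 23.927 mm.
α = 2·arctan(10.07 / (2 × 23.927)) = 2·arctan(0.21043) ≈ 23.7669°.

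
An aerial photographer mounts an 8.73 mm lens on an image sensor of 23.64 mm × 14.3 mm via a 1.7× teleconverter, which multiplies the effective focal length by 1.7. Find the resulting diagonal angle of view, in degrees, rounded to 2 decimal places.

85.90°

Effective focal length f = 8.73 × 1.7 = 14.841 mm.
Sensor diagonal = √(23.64² + 14.3²) = √763.3396 ≈ 27.6286 mm.
α = 2·arctan(27.629 / (2 × 14.841)) = 2·arctan(0.93082) ≈ 85.8960°.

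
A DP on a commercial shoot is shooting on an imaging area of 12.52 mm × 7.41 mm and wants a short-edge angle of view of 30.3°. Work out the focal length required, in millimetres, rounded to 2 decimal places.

13.68 mm

From α = 2·arctan(h/2f) we get f = h / (2·tan(α/2)).
With h = 7.41 mm and α/2 = 15.15°, tan(α/2) ≈ 0.27076, so f ≈ 7.41 / 0.54151 ≈ 13.6839 mm.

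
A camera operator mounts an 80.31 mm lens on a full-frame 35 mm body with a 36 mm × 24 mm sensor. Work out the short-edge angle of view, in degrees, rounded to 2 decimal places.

Angle of view α = 2·arctan(h/2f) with h = 24 mm and f = 80.31 mm.
h/2f = 0.14942; arctan(0.14942) ≈ 8.4983°, so α ≈ 16.9966°.

17.00°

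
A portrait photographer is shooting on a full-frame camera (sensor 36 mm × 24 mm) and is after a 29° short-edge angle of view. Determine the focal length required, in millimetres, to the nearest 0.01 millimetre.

From α = 2·arctan(h/2f) we get f = h / (2·tan(α/2)).
With h = 24 mm and α/2 = 14.5°, tan(α/2) ≈ 0.25862, so f ≈ 24 / 0.51724 ≈ 46.4006 mm.

46.40 mm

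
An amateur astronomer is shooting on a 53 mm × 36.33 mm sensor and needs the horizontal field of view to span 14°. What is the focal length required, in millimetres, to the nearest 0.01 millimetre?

215.83 mm

From α = 2·arctan(w/2f) we get f = w / (2·tan(α/2)).
With w = 53 mm and α/2 = 7°, tan(α/2) ≈ 0.12278, so f ≈ 53 / 0.24557 ≈ 215.8252 mm.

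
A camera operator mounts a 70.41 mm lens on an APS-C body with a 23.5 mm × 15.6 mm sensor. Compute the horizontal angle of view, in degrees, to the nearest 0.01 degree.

Angle of view α = 2·arctan(w/2f) with w = 23.5 mm and f = 70.41 mm.
w/2f = 0.16688; arctan(0.16688) ≈ 9.4742°, so α ≈ 18.9484°.

18.95°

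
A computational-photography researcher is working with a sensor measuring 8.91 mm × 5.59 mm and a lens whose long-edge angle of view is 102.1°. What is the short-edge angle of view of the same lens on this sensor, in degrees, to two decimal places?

From the long-edge AOV: f = 8.91 / (2·tan(51.05°)) = 8.91 / 2.47421 ≈ 3.6012 mm.
Short-edge AOV = 2·arctan(5.59 / (2 × 3.6012)) = 2·arctan(0.77614) ≈ 75.6329°.

75.63°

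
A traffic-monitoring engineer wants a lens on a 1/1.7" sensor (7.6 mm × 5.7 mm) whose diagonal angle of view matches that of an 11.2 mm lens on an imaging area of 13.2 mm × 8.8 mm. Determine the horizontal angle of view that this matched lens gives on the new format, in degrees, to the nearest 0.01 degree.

Sensor diagonal = √(13.2² + 8.8²) = √251.6800 ≈ 15.8644 mm.
Sensor diagonal = √(7.6² + 5.7²) = √90.2500 ≈ 9.5000 mm.
Equal diagonal AOV ⇒ f₂ = f₁ · 9.5000/15.8644 = 11.2 × 0.59882 ≈ 6.7068 mm.
Horizontal AOV on the new format = 2·arctan(7.6 / (2 × 6.7068)) = 2·arctan(0.56659) ≈ 59.0706°.

59.07°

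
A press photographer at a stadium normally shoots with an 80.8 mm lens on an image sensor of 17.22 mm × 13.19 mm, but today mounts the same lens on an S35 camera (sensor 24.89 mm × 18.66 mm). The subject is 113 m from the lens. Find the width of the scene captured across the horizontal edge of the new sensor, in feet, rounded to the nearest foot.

114 ft

The focal length stays 80.8 mm; the relevant sensor dimension is now w = 24.89 mm. Object distance dₒ = 113 m = 113000 mm.
Thin-lens field width W = w·(dₒ − f)/f = 24.89 × (113000 − 80.8)/80.8 ≈ 34784.145 mm = 34784.145/304.8 ft = 114.121 ft.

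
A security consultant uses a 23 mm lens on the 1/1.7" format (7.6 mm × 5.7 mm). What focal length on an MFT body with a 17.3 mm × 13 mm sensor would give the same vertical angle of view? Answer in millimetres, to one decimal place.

52.5 mm

Equal angle of view means equal height/f ratio, so f₂ = f₁ · (height₂/height₁) = 23 × 13/5.7.
f₂ = 23 × 2.28070 ≈ 52.456 mm.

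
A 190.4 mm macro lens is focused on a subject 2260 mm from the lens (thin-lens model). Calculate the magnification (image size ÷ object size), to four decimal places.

0.0920×

Thin lens: 1/f = 1/dₒ + 1/dᵢ → 1/dᵢ = 1/190.4 − 1/2260 = 0.0048096 mm⁻¹, so dᵢ ≈ 207.9165 mm.
Magnification m = dᵢ/dₒ = 207.9165/2260 ≈ 0.09200.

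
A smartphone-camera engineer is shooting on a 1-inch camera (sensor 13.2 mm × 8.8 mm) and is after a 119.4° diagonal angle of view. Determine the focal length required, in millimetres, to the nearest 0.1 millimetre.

Sensor diagonal = √(13.2² + 8.8²) = √251.6800 ≈ 15.8644 mm.
From α = 2·arctan(d/2f) we get f = d / (2·tan(α/2)).
With d = 15.8644 mm and α/2 = 59.7°, tan(α/2) ≈ 1.71129, so f ≈ 15.8644 / 3.42259 ≈ 4.6352 mm.

4.6 mm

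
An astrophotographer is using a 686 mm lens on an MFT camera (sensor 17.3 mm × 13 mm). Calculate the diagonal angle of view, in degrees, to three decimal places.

Sensor diagonal = √(17.3² + 13²) = √468.2900 ≈ 21.6400 mm.
Angle of view α = 2·arctan(d/2f) with d = 21.6400 mm and f = 686 mm.
d/2f = 0.01577; arctan(0.01577) ≈ 0.9036°, so α ≈ 1.8073°.

1.807°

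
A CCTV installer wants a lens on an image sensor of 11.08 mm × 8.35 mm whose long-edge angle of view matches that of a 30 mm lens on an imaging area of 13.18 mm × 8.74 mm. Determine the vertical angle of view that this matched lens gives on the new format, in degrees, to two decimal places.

Equal long-edge AOV ⇒ f₂ = f₁ · 11.08/13.18 = 30 × 0.84067 ≈ 25.2200 mm.
Vertical AOV on the new format = 2·arctan(8.35 / (2 × 25.2200)) = 2·arctan(0.16554) ≈ 18.7993°.

18.80°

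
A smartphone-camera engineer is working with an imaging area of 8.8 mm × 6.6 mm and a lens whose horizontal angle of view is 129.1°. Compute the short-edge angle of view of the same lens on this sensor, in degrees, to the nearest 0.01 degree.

115.21°

From the horizontal AOV: f = 8.8 / (2·tan(64.55°)) = 8.8 / 4.20252 ≈ 2.0940 mm.
Short-edge AOV = 2·arctan(6.6 / (2 × 2.0940)) = 2·arctan(1.57595) ≈ 115.2065°.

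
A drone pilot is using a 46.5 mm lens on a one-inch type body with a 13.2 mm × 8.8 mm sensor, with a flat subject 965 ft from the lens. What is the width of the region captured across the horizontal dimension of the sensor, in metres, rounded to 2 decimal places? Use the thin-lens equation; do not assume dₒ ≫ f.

dₒ: 965 ft × 304.8 mm/ft = 294131.99 mm.
Similar triangles through the lens centre give W/dₒ = w/dᵢ; with 1/f = 1/dₒ + 1/dᵢ this gives W = w·(dₒ − f)/f.
W = 13.2 mm × (294132 − 46.5) / 46.5 = 13.2 × 6324.4192 ≈ 83482.333 mm = 83.4823 m.

83.48 m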